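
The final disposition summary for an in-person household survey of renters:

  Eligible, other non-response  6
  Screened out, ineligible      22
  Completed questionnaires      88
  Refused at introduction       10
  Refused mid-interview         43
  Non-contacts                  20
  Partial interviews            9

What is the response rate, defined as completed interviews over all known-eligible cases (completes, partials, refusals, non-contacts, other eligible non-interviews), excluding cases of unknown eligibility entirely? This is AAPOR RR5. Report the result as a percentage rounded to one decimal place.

50.0%

Refusal or break-off = 10 + 43 = 53
Numerator → 88
Denominator → 88 + 9 + 53 + 20 + 6 = 176
RR5 = 88 / 176 = 0.5000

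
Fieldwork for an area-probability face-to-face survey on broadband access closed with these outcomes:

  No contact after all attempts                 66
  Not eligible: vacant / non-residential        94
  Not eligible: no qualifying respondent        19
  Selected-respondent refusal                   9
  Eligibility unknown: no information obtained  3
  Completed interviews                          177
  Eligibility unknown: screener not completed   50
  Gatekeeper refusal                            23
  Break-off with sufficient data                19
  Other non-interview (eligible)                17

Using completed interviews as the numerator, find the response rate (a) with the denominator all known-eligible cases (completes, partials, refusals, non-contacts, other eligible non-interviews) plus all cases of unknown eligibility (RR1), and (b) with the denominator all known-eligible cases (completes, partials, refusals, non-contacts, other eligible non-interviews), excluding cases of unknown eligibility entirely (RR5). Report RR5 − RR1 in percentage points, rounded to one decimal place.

8.3

Declined to participate = 23 + 9 = 32
Unknown eligibility = 50 + 3 = 53
Out of scope = 19 + 94 = 113
Num: 177
Base: 177 + 19 + 32 + 66 + 17 + 53 = 364
RR1 = 177 / 364 = 0.4863
Base: 177 + 19 + 32 + 66 + 17 = 311
RR5 = 177 / 311 = 0.5691
Difference = 56.91 − 48.63 = 8.28 percentage points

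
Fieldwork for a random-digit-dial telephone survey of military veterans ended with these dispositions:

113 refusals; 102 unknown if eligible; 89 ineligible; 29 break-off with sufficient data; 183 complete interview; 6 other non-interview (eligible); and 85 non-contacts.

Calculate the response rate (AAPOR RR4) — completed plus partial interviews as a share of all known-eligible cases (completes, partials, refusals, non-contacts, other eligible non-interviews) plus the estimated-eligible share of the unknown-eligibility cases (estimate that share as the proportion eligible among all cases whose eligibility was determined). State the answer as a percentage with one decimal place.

42.4%

Top → 183 + 29 = 212
Determined eligible → 183 + 29 + 113 + 85 + 6 = 416
e = 416 / (416 + 89) = 416 / 505 = 0.8238
Eligible share of unknowns → 0.8238 × 102 = 84.03
Base → 416 + 84.03 = 500.03
RR4 = 212 / 500.03 = 0.4240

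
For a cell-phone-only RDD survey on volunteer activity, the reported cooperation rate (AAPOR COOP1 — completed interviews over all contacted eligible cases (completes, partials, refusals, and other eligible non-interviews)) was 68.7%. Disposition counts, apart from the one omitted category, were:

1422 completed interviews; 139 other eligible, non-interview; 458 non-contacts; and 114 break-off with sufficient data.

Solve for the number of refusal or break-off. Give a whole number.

395

COOP1 = 1422 / D = 0.687
D = 1422 / 0.687 = 2069.9
Other denominator terms total 1675
refusal or break-off = 2069.9 − 1675 ≈ 395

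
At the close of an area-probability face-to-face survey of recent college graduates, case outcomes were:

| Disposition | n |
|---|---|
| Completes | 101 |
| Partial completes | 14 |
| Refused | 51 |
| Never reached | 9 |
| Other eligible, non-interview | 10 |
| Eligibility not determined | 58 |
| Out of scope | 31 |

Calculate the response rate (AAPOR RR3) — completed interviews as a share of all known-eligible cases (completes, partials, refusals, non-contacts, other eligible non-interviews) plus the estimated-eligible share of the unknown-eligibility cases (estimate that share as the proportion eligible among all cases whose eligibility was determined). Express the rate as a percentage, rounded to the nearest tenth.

Numerator: 101
Determined eligible: 101 + 14 + 51 + 9 + 10 = 185
e = 185 / (185 + 31) = 185 / 216 = 0.8565
Estimated eligible among unknowns: 0.8565 × 58 = 49.68
Denominator: 185 + 49.68 = 234.68
RR3 = 101 / 234.68 = 0.4304

43.0%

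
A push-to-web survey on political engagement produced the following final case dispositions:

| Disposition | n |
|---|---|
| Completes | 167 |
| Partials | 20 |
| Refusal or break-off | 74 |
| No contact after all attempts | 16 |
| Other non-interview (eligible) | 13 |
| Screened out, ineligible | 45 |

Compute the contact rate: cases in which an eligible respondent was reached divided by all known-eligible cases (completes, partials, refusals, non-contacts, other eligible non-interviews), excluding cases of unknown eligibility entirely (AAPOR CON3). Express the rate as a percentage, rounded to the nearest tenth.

Numerator = 167 + 20 + 74 + 13 = 274
Denominator = 167 + 20 + 74 + 16 + 13 = 290
CON3 = 274 / 290 = 0.9448

94.5%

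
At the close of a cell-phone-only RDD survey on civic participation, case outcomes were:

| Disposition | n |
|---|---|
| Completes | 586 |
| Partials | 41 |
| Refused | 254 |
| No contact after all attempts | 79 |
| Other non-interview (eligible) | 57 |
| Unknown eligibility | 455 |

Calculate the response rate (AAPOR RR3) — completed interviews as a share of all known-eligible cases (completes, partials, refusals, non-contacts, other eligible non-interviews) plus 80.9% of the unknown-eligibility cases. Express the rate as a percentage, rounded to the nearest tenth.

Numerator: 586
Eligible (known): 586 + 41 + 254 + 79 + 57 = 1017
Estimated eligible among unknowns: 0.8090 × 455 = 368.10
Base: 1017 + 368.10 = 1385.10
RR3 = 586 / 1385.10 = 0.4231

42.3%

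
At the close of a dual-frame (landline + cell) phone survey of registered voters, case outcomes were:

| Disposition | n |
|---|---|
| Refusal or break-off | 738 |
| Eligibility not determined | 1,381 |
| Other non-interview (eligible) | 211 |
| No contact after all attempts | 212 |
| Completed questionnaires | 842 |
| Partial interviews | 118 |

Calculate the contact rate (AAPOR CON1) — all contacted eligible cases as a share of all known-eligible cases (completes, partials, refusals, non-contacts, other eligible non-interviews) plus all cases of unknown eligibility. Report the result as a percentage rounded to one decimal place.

Numerator → 842 + 118 + 738 + 211 = 1909
Base → 842 + 118 + 738 + 212 + 211 + 1381 = 3502
CON1 = 1909 / 3502 = 0.5451

54.5%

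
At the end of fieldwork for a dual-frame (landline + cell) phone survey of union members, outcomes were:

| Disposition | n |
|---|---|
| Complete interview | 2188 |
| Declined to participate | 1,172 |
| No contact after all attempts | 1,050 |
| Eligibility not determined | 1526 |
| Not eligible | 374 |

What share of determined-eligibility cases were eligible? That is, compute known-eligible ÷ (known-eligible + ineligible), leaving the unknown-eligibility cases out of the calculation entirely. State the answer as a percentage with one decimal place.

92.2%

Determined eligible = 2188 + 1172 + 1050 = 4410
e = 4410 / (4410 + 374) = 4410 / 4784 = 0.9218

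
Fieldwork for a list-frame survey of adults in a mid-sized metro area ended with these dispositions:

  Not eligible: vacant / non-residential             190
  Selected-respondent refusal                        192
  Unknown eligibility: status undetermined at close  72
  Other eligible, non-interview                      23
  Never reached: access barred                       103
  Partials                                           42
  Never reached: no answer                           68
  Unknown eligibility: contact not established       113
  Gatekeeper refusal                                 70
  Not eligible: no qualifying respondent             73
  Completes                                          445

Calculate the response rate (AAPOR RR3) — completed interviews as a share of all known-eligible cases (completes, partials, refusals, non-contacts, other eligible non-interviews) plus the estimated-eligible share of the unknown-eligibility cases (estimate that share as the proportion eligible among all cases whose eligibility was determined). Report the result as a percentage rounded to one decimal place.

40.9%

Declined to participate = 70 + 192 = 262
Never reached = 68 + 103 = 171
Unknown if eligible = 113 + 72 = 185
Screened out, ineligible = 73 + 190 = 263
Num = 445
Eligible (known) = 445 + 42 + 262 + 171 + 23 = 943
e = 943 / (943 + 263) = 943 / 1206 = 0.7819
Eligible share of unknowns = 0.7819 × 185 = 144.65
Base = 943 + 144.65 = 1087.65
RR3 = 445 / 1087.65 = 0.4091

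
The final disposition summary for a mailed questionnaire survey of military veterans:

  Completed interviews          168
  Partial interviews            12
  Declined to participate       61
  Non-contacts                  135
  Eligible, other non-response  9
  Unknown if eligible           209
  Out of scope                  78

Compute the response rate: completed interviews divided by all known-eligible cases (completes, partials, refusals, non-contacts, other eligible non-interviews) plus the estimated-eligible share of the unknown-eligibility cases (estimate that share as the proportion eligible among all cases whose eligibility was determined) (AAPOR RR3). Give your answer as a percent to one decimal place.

30.1%

Numerator = 168
Eligible (known) = 168 + 12 + 61 + 135 + 9 = 385
e = 385 / (385 + 78) = 385 / 463 = 0.8315
Eligible share of unknowns = 0.8315 × 209 = 173.78
Denominator = 385 + 173.78 = 558.78
RR3 = 168 / 558.78 = 0.3007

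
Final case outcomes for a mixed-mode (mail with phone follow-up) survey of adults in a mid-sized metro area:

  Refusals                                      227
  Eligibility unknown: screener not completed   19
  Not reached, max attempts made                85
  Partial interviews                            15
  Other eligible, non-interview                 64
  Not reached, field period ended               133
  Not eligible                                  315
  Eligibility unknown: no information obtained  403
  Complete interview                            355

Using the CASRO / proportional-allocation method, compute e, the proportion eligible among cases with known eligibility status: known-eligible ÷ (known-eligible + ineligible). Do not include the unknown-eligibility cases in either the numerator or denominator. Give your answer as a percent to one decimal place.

73.6%

No contact after all attempts = 133 + 85 = 218
Unknown eligibility = 19 + 403 = 422
Determined eligible → 355 + 15 + 227 + 218 + 64 = 879
e = 879 / (879 + 315) = 879 / 1194 = 0.7362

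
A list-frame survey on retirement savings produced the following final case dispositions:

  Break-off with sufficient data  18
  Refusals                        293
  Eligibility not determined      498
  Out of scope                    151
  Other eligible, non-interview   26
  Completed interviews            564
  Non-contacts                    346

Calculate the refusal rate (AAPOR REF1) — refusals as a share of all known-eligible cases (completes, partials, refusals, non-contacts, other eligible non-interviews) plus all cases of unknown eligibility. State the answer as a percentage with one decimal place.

Top = 293
Denom = 564 + 18 + 293 + 346 + 26 + 498 = 1745
REF1 = 293 / 1745 = 0.1679

16.8%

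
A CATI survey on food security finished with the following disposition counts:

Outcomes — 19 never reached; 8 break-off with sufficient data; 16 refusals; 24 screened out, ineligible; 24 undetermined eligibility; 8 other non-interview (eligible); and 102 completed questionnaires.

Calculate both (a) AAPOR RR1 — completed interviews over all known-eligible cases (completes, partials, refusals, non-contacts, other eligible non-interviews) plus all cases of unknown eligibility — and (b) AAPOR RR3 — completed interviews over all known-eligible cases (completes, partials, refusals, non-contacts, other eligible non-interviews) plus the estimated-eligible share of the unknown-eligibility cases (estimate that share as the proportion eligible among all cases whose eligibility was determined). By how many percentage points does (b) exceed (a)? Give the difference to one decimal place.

1.1

Numerator = 102
Denom = 102 + 8 + 16 + 19 + 8 + 24 = 177
RR1 = 102 / 177 = 0.5763
Determined eligible = 102 + 8 + 16 + 19 + 8 = 153
e = 153 / (153 + 24) = 153 / 177 = 0.8644
Estimated eligible among unknowns = 0.8644 × 24 = 20.75
Denom = 153 + 20.75 = 173.75
RR3 = 102 / 173.75 = 0.5871
Difference = 58.71 − 57.63 = 1.08 percentage points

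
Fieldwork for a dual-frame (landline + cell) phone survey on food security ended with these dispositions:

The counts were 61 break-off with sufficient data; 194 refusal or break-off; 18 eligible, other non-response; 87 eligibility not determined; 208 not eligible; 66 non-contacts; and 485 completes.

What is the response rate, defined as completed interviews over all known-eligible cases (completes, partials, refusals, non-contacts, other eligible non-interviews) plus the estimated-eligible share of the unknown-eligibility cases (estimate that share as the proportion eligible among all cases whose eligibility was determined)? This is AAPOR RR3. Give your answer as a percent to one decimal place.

Numerator: 485
Known eligible: 485 + 61 + 194 + 66 + 18 = 824
e = 824 / (824 + 208) = 824 / 1032 = 0.7984
Estimated eligible among unknowns: 0.7984 × 87 = 69.46
Denominator: 824 + 69.46 = 893.46
RR3 = 485 / 893.46 = 0.5428

54.3%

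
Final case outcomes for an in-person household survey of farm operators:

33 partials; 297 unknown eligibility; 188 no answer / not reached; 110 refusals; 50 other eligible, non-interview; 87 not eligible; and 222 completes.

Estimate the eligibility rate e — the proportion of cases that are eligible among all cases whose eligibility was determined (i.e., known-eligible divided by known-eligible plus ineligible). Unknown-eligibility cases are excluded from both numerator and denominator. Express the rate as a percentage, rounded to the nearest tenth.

87.4%

Known eligible → 222 + 33 + 110 + 188 + 50 = 603
e = 603 / (603 + 87) = 603 / 690 = 0.8739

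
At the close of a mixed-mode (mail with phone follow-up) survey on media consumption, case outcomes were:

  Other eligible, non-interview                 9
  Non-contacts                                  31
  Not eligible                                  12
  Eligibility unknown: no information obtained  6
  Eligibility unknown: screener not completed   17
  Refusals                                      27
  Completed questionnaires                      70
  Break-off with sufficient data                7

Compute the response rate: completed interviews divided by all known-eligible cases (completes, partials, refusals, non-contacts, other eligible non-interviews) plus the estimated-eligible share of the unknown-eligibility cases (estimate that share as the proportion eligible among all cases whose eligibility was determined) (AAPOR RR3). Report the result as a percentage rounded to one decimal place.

42.4%

Undetermined eligibility = 17 + 6 = 23
Numerator = 70
Eligible (known) = 70 + 7 + 27 + 31 + 9 = 144
e = 144 / (144 + 12) = 144 / 156 = 0.9231
Estimated eligible among unknowns = 0.9231 × 23 = 21.23
Denominator = 144 + 21.23 = 165.23
RR3 = 70 / 165.23 = 0.4237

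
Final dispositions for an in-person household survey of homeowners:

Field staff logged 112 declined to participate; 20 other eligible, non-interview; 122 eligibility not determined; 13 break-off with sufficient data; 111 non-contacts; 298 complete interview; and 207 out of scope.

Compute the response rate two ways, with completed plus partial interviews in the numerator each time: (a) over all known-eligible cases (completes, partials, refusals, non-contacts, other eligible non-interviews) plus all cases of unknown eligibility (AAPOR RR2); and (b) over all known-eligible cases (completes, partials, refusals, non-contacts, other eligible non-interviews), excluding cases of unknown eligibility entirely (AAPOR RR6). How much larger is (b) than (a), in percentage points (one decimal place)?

10.1

Numerator → 298 + 13 = 311
Base → 298 + 13 + 112 + 111 + 20 + 122 = 676
RR2 = 311 / 676 = 0.4601
Base → 298 + 13 + 112 + 111 + 20 = 554
RR6 = 311 / 554 = 0.5614
Difference = 56.14 − 46.01 = 10.13 percentage points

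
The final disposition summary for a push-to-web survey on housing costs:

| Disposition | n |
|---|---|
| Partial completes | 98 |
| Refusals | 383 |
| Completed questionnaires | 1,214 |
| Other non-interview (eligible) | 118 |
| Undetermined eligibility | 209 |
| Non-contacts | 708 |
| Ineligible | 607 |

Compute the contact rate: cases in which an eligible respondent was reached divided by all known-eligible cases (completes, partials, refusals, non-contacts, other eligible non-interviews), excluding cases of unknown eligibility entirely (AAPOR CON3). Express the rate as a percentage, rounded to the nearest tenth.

Num = 1214 + 98 + 383 + 118 = 1813
Base = 1214 + 98 + 383 + 708 + 118 = 2521
CON3 = 1813 / 2521 = 0.7192

71.9%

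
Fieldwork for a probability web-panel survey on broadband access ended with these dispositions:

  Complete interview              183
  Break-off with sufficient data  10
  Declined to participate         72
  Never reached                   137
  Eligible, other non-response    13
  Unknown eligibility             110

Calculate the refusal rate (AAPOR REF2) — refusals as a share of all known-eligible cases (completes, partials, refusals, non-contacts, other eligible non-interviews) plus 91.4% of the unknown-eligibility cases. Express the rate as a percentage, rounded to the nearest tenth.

14.0%

Top: 72
Eligible (known): 183 + 10 + 72 + 137 + 13 = 415
Estimated eligible among unknowns: 0.9140 × 110 = 100.54
Denominator: 415 + 100.54 = 515.54
REF2 = 72 / 515.54 = 0.1397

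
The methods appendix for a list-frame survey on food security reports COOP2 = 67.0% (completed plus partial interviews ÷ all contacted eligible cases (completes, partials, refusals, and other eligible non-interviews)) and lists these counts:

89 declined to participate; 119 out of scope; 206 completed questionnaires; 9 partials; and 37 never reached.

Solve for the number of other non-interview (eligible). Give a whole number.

17

Num → 206 + 9 = 215
COOP2 = 215 / D = 0.670
D = 215 / 0.670 = 320.9
Remaining denominator categories sum to 304
other non-interview (eligible) = 320.9 − 304 ≈ 17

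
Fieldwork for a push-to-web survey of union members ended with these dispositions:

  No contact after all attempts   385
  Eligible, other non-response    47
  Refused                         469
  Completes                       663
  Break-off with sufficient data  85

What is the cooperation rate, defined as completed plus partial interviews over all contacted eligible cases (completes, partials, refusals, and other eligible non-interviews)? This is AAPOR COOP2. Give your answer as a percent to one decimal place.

Numerator = 663 + 85 = 748
Denom = 663 + 85 + 469 + 47 = 1264
COOP2 = 748 / 1264 = 0.5918

59.2%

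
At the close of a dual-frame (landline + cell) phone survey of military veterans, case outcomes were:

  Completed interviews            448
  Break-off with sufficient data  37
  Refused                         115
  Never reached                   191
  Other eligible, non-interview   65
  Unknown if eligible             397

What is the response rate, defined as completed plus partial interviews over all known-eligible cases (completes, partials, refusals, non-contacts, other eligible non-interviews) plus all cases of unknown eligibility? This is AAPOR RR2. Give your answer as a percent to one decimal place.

38.7%

Num = 448 + 37 = 485
Denom = 448 + 37 + 115 + 191 + 65 + 397 = 1253
RR2 = 485 / 1253 = 0.3871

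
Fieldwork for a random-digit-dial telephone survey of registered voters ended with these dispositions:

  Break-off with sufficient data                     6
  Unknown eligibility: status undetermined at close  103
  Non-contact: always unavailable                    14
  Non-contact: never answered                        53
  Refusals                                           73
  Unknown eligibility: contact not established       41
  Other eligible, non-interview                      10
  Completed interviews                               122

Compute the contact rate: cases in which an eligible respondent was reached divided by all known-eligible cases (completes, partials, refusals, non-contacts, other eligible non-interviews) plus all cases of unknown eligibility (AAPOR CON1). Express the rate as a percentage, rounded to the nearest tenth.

50.0%

Non-contacts = 53 + 14 = 67
Eligibility not determined = 41 + 103 = 144
Top: 122 + 6 + 73 + 10 = 211
Denominator: 122 + 6 + 73 + 67 + 10 + 144 = 422
CON1 = 211 / 422 = 0.5000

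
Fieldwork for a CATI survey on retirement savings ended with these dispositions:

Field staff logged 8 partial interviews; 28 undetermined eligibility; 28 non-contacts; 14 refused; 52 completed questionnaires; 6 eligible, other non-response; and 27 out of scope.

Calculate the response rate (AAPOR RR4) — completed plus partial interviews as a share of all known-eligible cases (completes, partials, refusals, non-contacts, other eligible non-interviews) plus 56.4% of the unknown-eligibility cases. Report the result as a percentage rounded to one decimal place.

48.5%

Numerator: 52 + 8 = 60
Known eligible: 52 + 8 + 14 + 28 + 6 = 108
Eligible share of unknowns: 0.5640 × 28 = 15.79
Base: 108 + 15.79 = 123.79
RR4 = 60 / 123.79 = 0.4847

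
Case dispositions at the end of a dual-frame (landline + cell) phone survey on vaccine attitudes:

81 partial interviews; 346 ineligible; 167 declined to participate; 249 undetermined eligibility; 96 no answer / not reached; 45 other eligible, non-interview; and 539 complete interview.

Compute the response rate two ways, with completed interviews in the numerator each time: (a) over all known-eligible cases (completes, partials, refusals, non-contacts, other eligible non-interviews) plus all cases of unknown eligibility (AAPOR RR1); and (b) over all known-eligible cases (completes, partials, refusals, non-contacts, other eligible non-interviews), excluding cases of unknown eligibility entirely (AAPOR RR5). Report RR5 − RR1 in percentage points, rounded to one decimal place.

Numerator = 539
Denom = 539 + 81 + 167 + 96 + 45 + 249 = 1177
RR1 = 539 / 1177 = 0.4579
Denom = 539 + 81 + 167 + 96 + 45 = 928
RR5 = 539 / 928 = 0.5808
Difference = 58.08 − 45.79 = 12.29 percentage points

12.3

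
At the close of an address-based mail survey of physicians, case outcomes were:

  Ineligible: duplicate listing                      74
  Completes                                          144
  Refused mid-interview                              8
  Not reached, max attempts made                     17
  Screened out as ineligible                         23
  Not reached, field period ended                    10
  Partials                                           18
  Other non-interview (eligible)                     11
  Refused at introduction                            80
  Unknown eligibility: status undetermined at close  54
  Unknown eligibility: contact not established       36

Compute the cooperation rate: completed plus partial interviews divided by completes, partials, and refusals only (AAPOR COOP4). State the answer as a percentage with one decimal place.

Refused = 80 + 8 = 88
No contact after all attempts = 10 + 17 = 27
Unknown eligibility = 36 + 54 = 90
Out of scope = 23 + 74 = 97
Top → 144 + 18 = 162
Denom → 144 + 18 + 88 = 250
COOP4 = 162 / 250 = 0.6480

64.8%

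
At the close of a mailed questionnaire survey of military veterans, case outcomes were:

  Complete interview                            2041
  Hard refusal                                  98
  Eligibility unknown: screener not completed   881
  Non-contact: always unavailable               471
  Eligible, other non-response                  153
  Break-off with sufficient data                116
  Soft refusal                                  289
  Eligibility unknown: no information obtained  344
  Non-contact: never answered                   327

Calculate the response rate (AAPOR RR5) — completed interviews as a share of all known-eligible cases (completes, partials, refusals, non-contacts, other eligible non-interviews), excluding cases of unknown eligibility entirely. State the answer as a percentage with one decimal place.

Declined to participate = 98 + 289 = 387
Non-contacts = 327 + 471 = 798
Unknown if eligible = 881 + 344 = 1225
Top: 2041
Denominator: 2041 + 116 + 387 + 798 + 153 = 3495
RR5 = 2041 / 3495 = 0.5840

58.4%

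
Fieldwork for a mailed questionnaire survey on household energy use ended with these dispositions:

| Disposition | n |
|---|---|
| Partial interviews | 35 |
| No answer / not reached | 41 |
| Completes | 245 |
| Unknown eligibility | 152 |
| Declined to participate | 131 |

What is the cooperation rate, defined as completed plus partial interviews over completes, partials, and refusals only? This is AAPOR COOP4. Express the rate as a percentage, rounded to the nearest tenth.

Num: 245 + 35 = 280
Denominator: 245 + 35 + 131 = 411
COOP4 = 280 / 411 = 0.6813

68.1%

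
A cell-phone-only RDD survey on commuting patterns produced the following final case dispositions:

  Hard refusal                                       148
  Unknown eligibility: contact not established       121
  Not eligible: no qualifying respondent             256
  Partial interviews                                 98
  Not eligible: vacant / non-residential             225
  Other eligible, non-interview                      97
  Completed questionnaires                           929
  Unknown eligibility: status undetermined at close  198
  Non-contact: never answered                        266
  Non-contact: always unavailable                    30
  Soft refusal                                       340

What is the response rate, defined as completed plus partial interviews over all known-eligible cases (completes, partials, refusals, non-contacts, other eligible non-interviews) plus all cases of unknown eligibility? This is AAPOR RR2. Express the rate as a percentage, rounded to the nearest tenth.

Refused = 148 + 340 = 488
No contact after all attempts = 266 + 30 = 296
Eligibility not determined = 121 + 198 = 319
Ineligible = 256 + 225 = 481
Num = 929 + 98 = 1027
Denominator = 929 + 98 + 488 + 296 + 97 + 319 = 2227
RR2 = 1027 / 2227 = 0.4612

46.1%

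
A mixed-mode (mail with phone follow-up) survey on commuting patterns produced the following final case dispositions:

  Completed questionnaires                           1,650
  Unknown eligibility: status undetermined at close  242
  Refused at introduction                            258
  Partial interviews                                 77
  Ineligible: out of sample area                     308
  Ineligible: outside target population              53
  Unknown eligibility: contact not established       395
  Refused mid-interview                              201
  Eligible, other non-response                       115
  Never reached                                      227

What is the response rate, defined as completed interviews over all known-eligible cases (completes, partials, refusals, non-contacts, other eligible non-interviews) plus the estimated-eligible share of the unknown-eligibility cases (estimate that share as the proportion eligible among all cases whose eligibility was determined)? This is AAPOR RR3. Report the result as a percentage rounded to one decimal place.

53.5%

Declined to participate = 258 + 201 = 459
Unknown eligibility = 395 + 242 = 637
Ineligible = 53 + 308 = 361
Numerator: 1650
Known eligible: 1650 + 77 + 459 + 227 + 115 = 2528
e = 2528 / (2528 + 361) = 2528 / 2889 = 0.8750
e × U: 0.8750 × 637 = 557.38
Denom: 2528 + 557.38 = 3085.38
RR3 = 1650 / 3085.38 = 0.5348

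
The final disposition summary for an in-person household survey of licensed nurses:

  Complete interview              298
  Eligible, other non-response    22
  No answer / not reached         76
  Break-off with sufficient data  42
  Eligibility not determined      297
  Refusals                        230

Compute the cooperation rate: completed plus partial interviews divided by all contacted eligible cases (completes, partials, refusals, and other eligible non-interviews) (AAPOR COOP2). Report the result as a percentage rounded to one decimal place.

57.4%

Num: 298 + 42 = 340
Base: 298 + 42 + 230 + 22 = 592
COOP2 = 340 / 592 = 0.5743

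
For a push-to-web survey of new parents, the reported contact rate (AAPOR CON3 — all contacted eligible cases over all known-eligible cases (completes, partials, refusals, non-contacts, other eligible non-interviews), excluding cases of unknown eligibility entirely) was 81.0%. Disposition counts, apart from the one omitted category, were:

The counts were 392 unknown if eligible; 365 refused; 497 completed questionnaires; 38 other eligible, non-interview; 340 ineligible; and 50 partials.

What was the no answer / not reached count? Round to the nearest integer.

223

Top → 497 + 50 + 365 + 38 = 950
CON3 = 950 / D = 0.810
D = 950 / 0.810 = 1172.8
Remaining denominator categories sum to 950
no answer / not reached = 1172.8 − 950 ≈ 223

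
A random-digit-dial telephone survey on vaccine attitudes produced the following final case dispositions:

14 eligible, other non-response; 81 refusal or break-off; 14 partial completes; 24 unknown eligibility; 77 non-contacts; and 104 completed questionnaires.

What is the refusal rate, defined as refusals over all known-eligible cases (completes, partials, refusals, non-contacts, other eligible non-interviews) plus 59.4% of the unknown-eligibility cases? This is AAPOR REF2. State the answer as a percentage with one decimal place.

Top: 81
Eligible (known): 104 + 14 + 81 + 77 + 14 = 290
e × U: 0.5940 × 24 = 14.26
Denominator: 290 + 14.26 = 304.26
REF2 = 81 / 304.26 = 0.2662

26.6%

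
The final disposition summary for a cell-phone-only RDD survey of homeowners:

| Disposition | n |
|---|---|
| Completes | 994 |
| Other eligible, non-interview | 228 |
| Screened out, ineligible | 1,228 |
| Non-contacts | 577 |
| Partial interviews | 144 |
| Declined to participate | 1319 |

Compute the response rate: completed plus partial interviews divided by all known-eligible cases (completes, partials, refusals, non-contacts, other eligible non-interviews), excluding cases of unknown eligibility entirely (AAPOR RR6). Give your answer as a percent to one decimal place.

34.9%

Top: 994 + 144 = 1138
Denominator: 994 + 144 + 1319 + 577 + 228 = 3262
RR6 = 1138 / 3262 = 0.3489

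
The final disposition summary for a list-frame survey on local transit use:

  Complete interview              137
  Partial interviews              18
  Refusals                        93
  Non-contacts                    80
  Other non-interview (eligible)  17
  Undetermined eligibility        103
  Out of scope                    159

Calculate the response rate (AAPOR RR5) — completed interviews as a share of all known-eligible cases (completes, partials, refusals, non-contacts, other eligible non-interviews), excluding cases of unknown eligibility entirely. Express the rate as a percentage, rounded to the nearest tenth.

Numerator = 137
Denominator = 137 + 18 + 93 + 80 + 17 = 345
RR5 = 137 / 345 = 0.3971

39.7%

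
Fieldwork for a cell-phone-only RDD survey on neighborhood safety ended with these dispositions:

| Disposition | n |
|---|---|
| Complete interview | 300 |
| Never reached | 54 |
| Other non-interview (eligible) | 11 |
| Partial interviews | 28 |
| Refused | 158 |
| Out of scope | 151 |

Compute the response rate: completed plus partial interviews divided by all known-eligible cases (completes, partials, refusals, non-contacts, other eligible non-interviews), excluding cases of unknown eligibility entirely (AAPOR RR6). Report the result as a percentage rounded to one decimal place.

Numerator: 300 + 28 = 328
Denom: 300 + 28 + 158 + 54 + 11 = 551
RR6 = 328 / 551 = 0.5953

59.5%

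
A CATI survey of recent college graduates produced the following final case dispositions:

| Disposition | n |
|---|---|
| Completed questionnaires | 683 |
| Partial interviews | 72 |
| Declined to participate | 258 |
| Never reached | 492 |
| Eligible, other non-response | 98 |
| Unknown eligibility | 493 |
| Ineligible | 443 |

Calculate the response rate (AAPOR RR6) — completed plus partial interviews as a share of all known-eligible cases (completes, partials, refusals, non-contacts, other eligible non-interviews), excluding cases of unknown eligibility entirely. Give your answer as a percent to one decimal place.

47.1%

Top → 683 + 72 = 755
Denominator → 683 + 72 + 258 + 492 + 98 = 1603
RR6 = 755 / 1603 = 0.4710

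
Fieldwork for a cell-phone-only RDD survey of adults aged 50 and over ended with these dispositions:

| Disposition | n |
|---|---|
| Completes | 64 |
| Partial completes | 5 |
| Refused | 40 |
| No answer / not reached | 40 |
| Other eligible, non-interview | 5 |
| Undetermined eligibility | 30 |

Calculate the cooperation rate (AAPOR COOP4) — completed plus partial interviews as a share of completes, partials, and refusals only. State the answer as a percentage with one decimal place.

63.3%

Numerator: 64 + 5 = 69
Base: 64 + 5 + 40 = 109
COOP4 = 69 / 109 = 0.6330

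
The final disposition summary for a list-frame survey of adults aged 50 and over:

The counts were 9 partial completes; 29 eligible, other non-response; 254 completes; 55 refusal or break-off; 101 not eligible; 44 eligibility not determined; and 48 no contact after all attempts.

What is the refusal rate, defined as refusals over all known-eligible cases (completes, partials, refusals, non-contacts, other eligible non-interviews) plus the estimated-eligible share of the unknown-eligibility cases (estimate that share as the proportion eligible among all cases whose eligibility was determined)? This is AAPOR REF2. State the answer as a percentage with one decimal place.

12.8%

Numerator = 55
Determined eligible = 254 + 9 + 55 + 48 + 29 = 395
e = 395 / (395 + 101) = 395 / 496 = 0.7964
Estimated eligible among unknowns = 0.7964 × 44 = 35.04
Base = 395 + 35.04 = 430.04
REF2 = 55 / 430.04 = 0.1279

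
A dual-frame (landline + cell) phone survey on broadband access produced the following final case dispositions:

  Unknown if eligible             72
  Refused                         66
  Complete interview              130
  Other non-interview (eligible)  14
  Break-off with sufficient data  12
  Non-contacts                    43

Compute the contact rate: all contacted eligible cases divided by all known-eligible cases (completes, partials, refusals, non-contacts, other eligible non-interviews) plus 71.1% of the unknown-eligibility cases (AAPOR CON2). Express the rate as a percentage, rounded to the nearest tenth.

70.2%

Num: 130 + 12 + 66 + 14 = 222
Known eligible: 130 + 12 + 66 + 43 + 14 = 265
Eligible share of unknowns: 0.7110 × 72 = 51.19
Denominator: 265 + 51.19 = 316.19
CON2 = 222 / 316.19 = 0.7021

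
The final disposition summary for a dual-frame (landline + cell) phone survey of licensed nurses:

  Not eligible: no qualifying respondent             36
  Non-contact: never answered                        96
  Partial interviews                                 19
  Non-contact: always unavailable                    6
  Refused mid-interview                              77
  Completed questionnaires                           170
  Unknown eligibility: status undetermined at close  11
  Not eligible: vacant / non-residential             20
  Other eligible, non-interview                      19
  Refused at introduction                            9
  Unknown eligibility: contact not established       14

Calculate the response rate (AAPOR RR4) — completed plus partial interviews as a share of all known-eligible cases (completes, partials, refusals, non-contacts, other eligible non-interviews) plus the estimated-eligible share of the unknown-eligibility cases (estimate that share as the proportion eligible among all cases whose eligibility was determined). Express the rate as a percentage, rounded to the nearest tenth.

45.2%

Declined to participate = 9 + 77 = 86
No answer / not reached = 96 + 6 = 102
Unknown eligibility = 14 + 11 = 25
Screened out, ineligible = 36 + 20 = 56
Numerator → 170 + 19 = 189
Known eligible → 170 + 19 + 86 + 102 + 19 = 396
e = 396 / (396 + 56) = 396 / 452 = 0.8761
Estimated eligible among unknowns → 0.8761 × 25 = 21.90
Denom → 396 + 21.90 = 417.90
RR4 = 189 / 417.90 = 0.4523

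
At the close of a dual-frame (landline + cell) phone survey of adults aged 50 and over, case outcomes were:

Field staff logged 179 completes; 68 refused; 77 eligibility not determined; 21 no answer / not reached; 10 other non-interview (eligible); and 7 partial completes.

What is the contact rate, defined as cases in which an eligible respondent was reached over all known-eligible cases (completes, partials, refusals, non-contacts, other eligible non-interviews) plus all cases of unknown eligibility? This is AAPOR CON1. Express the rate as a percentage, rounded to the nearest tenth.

Numerator: 179 + 7 + 68 + 10 = 264
Base: 179 + 7 + 68 + 21 + 10 + 77 = 362
CON1 = 264 / 362 = 0.7293

72.9%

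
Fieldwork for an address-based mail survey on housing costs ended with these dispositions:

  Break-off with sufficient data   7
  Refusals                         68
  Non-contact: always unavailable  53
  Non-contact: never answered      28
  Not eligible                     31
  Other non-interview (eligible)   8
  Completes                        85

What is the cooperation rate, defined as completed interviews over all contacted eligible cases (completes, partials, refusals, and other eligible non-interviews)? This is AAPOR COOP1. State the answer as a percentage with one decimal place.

Never reached = 28 + 53 = 81
Numerator: 85
Base: 85 + 7 + 68 + 8 = 168
COOP1 = 85 / 168 = 0.5060

50.6%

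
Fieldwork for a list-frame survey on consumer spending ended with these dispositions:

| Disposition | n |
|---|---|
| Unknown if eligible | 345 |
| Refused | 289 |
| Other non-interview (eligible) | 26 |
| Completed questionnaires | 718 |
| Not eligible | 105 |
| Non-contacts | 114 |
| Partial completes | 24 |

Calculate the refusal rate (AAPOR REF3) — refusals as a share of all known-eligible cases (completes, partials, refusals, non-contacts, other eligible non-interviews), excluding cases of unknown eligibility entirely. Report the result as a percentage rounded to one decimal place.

24.7%

Num → 289
Denominator → 718 + 24 + 289 + 114 + 26 = 1171
REF3 = 289 / 1171 = 0.2468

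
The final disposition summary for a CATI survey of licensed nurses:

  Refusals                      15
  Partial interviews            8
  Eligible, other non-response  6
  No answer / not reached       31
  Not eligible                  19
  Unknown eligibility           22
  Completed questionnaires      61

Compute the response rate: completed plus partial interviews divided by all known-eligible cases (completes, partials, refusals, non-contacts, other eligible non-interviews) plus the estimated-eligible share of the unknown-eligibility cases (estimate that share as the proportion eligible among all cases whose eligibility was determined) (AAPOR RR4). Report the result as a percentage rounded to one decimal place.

Num → 61 + 8 = 69
Eligible (known) → 61 + 8 + 15 + 31 + 6 = 121
e = 121 / (121 + 19) = 121 / 140 = 0.8643
Estimated eligible among unknowns → 0.8643 × 22 = 19.01
Base → 121 + 19.01 = 140.01
RR4 = 69 / 140.01 = 0.4928

49.3%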